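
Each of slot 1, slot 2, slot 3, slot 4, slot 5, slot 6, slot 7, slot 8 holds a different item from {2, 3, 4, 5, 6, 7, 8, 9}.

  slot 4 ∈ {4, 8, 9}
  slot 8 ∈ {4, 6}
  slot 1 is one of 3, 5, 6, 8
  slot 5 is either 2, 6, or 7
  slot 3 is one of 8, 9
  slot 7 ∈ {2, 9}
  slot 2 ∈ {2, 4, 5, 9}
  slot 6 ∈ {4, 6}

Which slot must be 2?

slot 7

The 8 variables together cover exactly {2, 3, 4, 5, 6, 7, 8, 9} — 8 values for 8 variables — and 3 appears only in slot 1's list, so slot 1 = 3.
The 7 still-open variables draw from only 7 values {2, 4, 5, 6, 7, 8, 9}, so each is used; only slot 2 can be 5, hence slot 2 = 5.
Among the 6 still-open variables, 7 fits only slot 5 (and all 6 values in {2, 4, 6, 7, 8, 9} must be used), so slot 5 = 7.
The 5 still-open variables together cover exactly {2, 4, 6, 8, 9} — 5 values for 5 variables — and 2 appears only in slot 7's list, so slot 7 = 2.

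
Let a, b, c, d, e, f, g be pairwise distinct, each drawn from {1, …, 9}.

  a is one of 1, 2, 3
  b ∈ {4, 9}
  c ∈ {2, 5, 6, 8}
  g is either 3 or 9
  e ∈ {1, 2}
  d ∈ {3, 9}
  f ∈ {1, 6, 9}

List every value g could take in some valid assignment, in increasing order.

d and g share exactly the 2 values {3, 9}; by pigeonhole those values go to them, so strike 3, 9 from a, b, f.
b must be 4 (only option left).
a and e between them cover only {1, 2} — a naked pair. Remove those values from c, f.
That leaves f = 6. Remove 6 from c.
No further eliminations apply; g can still be any of 3, 9.

3, 9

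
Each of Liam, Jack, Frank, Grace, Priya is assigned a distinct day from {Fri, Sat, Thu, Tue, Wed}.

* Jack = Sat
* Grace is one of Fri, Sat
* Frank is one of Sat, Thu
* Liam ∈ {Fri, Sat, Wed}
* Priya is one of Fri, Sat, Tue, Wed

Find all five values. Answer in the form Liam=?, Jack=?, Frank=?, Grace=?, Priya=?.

Jack's domain is down to {Sat}, so Jack = Sat. Eliminate Sat elsewhere: Liam, Frank, Grace, Priya.
That leaves Frank = Thu.
Grace's domain is down to {Fri}, so Grace = Fri. Remove Fri from Liam, Priya.
Liam must be Wed (only option left). Remove Wed from Priya.
Priya has just one choice, so Priya = Tue.

Liam=Wed, Jack=Sat, Frank=Thu, Grace=Fri, Priya=Tue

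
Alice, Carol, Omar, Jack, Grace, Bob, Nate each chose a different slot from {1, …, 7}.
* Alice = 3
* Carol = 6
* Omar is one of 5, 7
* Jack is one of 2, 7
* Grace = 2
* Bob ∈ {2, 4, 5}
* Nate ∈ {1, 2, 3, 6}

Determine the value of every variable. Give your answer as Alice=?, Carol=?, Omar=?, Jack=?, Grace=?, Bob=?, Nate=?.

Alice must be 3 (only option left). Remove 3 from Nate.
Carol must be 6 (only option left). Eliminate 6 elsewhere: Nate.
That leaves Grace = 2. Strike 2 from Jack, Bob, Nate.
Nate must be 1 (only option left).
Jack must be 7 (only option left). Eliminate 7 elsewhere: Omar.
That leaves Omar = 5. Strike 5 from Bob.
Bob must be 4 (only option left).

Alice=3, Carol=6, Omar=5, Jack=7, Grace=2, Bob=4, Nate=1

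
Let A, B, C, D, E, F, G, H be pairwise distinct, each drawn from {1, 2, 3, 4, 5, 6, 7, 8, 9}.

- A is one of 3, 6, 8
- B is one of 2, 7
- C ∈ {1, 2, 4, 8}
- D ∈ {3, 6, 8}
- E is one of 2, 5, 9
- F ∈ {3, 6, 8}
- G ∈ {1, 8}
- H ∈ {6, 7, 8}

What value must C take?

4

The 3 variables A, D, F are confined to {3, 6, 8}, which locks those values in; drop them from C, G, H.
G's domain is down to {1}, so G = 1. So C can't be 1.
H's domain is down to {7}, so H = 7. Strike 7 from B.
B's domain is down to {2}, so B = 2. Strike 2 from C, E.
So C = 4.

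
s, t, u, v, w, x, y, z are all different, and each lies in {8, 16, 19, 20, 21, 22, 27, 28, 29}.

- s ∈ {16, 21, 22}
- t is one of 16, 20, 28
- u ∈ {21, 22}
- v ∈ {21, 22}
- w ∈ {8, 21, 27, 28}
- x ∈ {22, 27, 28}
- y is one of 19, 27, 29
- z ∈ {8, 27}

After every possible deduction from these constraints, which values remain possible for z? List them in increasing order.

The 2 variables u and v are confined to {21, 22}, which locks those values in; drop them from s, w, x.
s has just one choice, so s = 16. So t can't be 16.
w, x, z between them cover only {8, 27, 28} — a naked triple. Remove those values from t, y.
That leaves t = 20.
No further eliminations apply; z can still be any of 8, 27.

8, 27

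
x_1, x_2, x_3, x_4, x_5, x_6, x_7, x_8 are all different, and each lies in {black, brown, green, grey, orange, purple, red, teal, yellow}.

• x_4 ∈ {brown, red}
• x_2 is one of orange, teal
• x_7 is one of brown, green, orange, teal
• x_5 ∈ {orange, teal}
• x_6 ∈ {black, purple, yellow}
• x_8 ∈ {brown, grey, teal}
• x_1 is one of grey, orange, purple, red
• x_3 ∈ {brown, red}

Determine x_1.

purple

The 2 variables x_2 and x_5 are confined to {orange, teal}, which locks those values in; drop them from x_1, x_7, x_8.
x_3 and x_4 share exactly the 2 values {brown, red}; by pigeonhole those values go to them, so strike brown, red from x_1, x_7, x_8.
That leaves x_7 = green.
That leaves x_8 = grey. Remove grey from x_1.
So x_1 = purple.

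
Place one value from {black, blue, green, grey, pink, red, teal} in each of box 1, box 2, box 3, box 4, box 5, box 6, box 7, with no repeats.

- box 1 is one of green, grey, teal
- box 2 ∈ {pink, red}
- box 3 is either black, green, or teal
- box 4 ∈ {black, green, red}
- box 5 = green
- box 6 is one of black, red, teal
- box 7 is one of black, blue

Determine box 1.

box 5 has just one choice, so box 5 = green. Remove green from box 1, box 3, box 4.
The 6 still-open variables draw from only 6 values {black, blue, grey, pink, red, teal}, so each is used; only box 7 can be blue, hence box 7 = blue.
The 5 still-open variables draw from only 5 values {black, grey, pink, red, teal}, so each is used; only box 1 can be grey, hence box 1 = grey.

grey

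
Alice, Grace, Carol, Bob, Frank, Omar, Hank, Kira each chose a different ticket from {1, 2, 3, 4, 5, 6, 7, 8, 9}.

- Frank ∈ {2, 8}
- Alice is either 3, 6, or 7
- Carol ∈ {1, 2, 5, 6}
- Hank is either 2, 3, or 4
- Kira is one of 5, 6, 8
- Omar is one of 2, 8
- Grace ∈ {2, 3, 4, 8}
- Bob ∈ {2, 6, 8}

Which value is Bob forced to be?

6

The 8 variables draw from only 8 values {1, 2, 3, 4, 5, 6, 7, 8}, so each is used; only Carol can be 1, hence Carol = 1.
The 7 still-open variables together cover exactly {2, 3, 4, 5, 6, 7, 8} — 7 values for 7 variables — and 5 appears only in Kira's list, so Kira = 5.
Among the 6 still-open variables, 7 fits only Alice (and all 6 values in {2, 3, 4, 6, 7, 8} must be used), so Alice = 7.
Among the 5 still-open variables, 6 fits only Bob (and all 5 values in {2, 3, 4, 6, 8} must be used), so Bob = 6.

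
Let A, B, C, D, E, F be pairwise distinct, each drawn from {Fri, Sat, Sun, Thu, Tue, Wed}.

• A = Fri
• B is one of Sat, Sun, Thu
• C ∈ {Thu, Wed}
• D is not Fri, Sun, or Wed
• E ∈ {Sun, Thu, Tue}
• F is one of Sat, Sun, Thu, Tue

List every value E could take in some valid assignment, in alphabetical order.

Sun, Thu, Tue

A has just one choice, so A = Fri.
The 5 still-open variables draw from only 5 values {Sat, Sun, Thu, Tue, Wed}, so each is used; only C can be Wed, hence C = Wed.
No further eliminations apply; E can still be any of Sun, Thu, Tue.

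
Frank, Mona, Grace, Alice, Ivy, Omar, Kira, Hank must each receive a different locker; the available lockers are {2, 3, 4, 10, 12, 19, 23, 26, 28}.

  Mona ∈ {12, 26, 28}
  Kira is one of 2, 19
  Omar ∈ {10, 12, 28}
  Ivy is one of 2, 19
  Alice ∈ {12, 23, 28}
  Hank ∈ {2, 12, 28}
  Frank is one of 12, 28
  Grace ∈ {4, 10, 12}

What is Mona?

The 8 variables draw from only 8 values {2, 4, 10, 12, 19, 23, 26, 28}, so each is used; only Grace can be 4, hence Grace = 4.
Among the 7 still-open variables, 10 fits only Omar (and all 7 values in {2, 10, 12, 19, 23, 26, 28} must be used), so Omar = 10.
Among the 6 still-open variables, 23 fits only Alice (and all 6 values in {2, 12, 19, 23, 26, 28} must be used), so Alice = 23.
The 5 still-open variables draw from only 5 values {2, 12, 19, 26, 28}, so each is used; only Mona can be 26, hence Mona = 26.

26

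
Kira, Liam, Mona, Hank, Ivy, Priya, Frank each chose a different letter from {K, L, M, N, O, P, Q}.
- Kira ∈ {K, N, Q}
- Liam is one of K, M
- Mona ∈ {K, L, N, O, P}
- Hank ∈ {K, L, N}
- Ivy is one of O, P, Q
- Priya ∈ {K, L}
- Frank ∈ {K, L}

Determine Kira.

The 7 variables together cover exactly {K, L, M, N, O, P, Q} — 7 values for 7 variables — and M appears only in Liam's list, so Liam = M.
Priya and Frank between them cover only {K, L} — a naked pair. Remove those values from Kira, Mona, Hank.
That leaves Hank = N. Eliminate N elsewhere: Kira, Mona.
So Kira = Q.

Q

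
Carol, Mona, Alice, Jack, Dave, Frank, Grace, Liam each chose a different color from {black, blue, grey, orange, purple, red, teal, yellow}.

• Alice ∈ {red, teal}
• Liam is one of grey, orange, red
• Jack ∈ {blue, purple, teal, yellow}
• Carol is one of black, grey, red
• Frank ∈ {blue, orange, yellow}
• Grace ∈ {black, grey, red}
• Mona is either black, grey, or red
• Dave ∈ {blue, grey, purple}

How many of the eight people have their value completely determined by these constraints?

Carol, Mona, Grace between them cover only {black, grey, red} — a naked triple. Remove those values from Alice, Dave, Liam.
That leaves Alice = teal. Remove teal from Jack.
Liam has just one choice, so Liam = orange. Strike orange from Frank.
Determined: Alice=teal, Liam=orange. The other people each still have more than one consistent value. That makes 2.

2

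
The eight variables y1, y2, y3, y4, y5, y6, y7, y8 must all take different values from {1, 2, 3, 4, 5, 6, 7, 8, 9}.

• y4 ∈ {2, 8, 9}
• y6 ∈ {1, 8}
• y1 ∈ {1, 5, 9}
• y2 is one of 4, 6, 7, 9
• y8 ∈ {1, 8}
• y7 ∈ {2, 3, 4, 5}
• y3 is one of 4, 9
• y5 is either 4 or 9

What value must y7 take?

y3 and y5 share exactly the 2 values {4, 9}; by pigeonhole those values go to them, so strike 4, 9 from y1, y2, y4, y7.
The 2 variables y6 and y8 are confined to {1, 8}, which locks those values in; drop them from y1, y4.
That leaves y1 = 5. Strike 5 from y7.
y4's domain is down to {2}, so y4 = 2. Remove 2 from y7.
So y7 = 3.

3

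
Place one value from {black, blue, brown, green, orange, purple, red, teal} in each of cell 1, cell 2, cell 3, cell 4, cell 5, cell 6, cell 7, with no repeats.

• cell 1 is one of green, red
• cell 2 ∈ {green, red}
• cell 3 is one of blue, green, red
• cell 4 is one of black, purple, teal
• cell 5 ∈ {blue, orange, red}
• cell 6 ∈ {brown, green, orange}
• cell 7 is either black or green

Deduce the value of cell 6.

brown

cell 1 and cell 2 share exactly the 2 values {green, red}; by pigeonhole those values go to them, so strike green, red from cell 3, cell 5, cell 6, cell 7.
cell 3 has just one choice, so cell 3 = blue. Eliminate blue elsewhere: cell 5.
That leaves cell 5 = orange. Strike orange from cell 6.
So cell 6 = brown.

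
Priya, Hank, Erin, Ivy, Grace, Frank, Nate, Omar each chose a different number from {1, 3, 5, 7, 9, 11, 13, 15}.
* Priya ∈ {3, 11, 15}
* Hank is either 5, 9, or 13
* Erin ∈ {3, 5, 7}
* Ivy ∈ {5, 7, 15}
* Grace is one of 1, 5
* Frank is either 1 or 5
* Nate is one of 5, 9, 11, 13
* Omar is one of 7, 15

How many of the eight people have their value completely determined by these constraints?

2

Grace and Frank share exactly the 2 values {1, 5}; by pigeonhole those values go to them, so strike 1, 5 from Hank, Erin, Ivy, Nate.
Ivy and Omar share exactly the 2 values {7, 15}; by pigeonhole those values go to them, so strike 7, 15 from Priya, Erin.
That leaves Erin = 3. Eliminate 3 elsewhere: Priya.
That leaves Priya = 11. Eliminate 11 elsewhere: Nate.
Determined: Priya=11, Erin=3. The other people each still have more than one consistent value. That makes 2.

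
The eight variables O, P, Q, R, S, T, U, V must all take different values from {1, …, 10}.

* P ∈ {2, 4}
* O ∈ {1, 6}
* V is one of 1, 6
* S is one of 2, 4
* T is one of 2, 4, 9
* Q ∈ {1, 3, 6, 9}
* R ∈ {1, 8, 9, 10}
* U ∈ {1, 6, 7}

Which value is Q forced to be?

3

O and V share exactly the 2 values {1, 6}; by pigeonhole those values go to them, so strike 1, 6 from Q, R, U.
U has just one choice, so U = 7.
P and S share exactly the 2 values {2, 4}; by pigeonhole those values go to them, so strike 2, 4 from T.
T's domain is down to {9}, so T = 9. Remove 9 from Q, R.
So Q = 3.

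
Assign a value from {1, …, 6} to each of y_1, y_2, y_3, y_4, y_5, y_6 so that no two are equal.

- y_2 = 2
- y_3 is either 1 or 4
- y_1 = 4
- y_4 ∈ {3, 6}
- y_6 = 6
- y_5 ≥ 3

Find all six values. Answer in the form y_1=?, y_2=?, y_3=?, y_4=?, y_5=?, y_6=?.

y_1=4, y_2=2, y_3=1, y_4=3, y_5=5, y_6=6

y_1 must be 4 (only option left). Eliminate 4 elsewhere: y_3, y_5.
y_2 has just one choice, so y_2 = 2.
y_3 must be 1 (only option left).
That leaves y_6 = 6. So y_4, y_5 can't be 6.
y_4 has just one choice, so y_4 = 3. Remove 3 from y_5.
y_5's domain is down to {5}, so y_5 = 5.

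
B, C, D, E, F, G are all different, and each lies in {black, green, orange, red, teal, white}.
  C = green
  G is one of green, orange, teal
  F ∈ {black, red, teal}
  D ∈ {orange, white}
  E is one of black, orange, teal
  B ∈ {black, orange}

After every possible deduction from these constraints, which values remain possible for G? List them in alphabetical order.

C has just one choice, so C = green. Eliminate green elsewhere: G.
The 5 still-open variables draw from only 5 values {black, orange, red, teal, white}, so each is used; only F can be red, hence F = red.
Among the 4 still-open variables, white fits only D (and all 4 values in {black, orange, teal, white} must be used), so D = white.
No further eliminations apply; G can still be any of orange, teal.

orange, teal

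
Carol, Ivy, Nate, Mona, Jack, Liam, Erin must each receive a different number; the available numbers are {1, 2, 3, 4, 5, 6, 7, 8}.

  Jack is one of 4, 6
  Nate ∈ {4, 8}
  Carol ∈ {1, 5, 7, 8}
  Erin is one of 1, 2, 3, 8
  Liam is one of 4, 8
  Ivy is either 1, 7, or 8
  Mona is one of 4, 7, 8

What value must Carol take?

Nate and Liam between them cover only {4, 8} — a naked pair. Remove those values from Carol, Ivy, Mona, Jack, Erin.
Mona's domain is down to {7}, so Mona = 7. Eliminate 7 elsewhere: Carol, Ivy.
Jack's domain is down to {6}, so Jack = 6.
That leaves Ivy = 1. Strike 1 from Carol, Erin.
So Carol = 5.

5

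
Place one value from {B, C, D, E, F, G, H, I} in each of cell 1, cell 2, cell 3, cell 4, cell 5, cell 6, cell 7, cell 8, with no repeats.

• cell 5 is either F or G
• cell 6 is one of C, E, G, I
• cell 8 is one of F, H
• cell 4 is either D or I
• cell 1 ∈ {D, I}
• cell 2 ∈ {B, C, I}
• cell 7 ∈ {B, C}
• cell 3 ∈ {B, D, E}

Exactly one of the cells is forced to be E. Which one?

Among the 8 variables, H fits only cell 8 (and all 8 values in {B, C, D, E, F, G, H, I} must be used), so cell 8 = H.
The 7 still-open variables draw from only 7 values {B, C, D, E, F, G, I}, so each is used; only cell 5 can be F, hence cell 5 = F.
The 6 still-open variables draw from only 6 values {B, C, D, E, G, I}, so each is used; only cell 6 can be G, hence cell 6 = G.
The 5 still-open variables together cover exactly {B, C, D, E, I} — 5 values for 5 variables — and E appears only in cell 3's list, so cell 3 = E.

cell 3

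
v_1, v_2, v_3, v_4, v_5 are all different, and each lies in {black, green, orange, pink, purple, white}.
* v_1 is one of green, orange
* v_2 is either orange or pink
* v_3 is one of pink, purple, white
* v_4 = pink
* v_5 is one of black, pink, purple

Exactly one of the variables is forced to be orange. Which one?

v_4 has just one choice, so v_4 = pink. Remove pink from v_2, v_3, v_5.
So orange goes to v_2.

v_2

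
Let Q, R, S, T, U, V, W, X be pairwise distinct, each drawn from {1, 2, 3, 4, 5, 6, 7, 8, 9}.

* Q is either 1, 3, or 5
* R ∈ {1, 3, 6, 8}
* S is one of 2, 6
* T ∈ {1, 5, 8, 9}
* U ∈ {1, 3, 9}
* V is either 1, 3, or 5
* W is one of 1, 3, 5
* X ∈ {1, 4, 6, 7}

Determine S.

Q, V, W share exactly the 3 values {1, 3, 5}; by pigeonhole those values go to them, so strike 1, 3, 5 from R, T, U, X.
U must be 9 (only option left). Remove 9 from T.
T must be 8 (only option left). Remove 8 from R.
R has just one choice, so R = 6. So S, X can't be 6.
So S = 2.

2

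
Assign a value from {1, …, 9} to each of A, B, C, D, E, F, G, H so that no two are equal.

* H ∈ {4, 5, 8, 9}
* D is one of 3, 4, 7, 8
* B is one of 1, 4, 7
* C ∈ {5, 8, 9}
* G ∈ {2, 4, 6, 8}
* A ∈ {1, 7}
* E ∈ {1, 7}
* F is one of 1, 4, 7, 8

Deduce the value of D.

A and E share exactly the 2 values {1, 7}; by pigeonhole those values go to them, so strike 1, 7 from B, D, F.
B has just one choice, so B = 4. Remove 4 from D, F, G, H.
F must be 8 (only option left). Strike 8 from C, D, G, H.
So D = 3.

3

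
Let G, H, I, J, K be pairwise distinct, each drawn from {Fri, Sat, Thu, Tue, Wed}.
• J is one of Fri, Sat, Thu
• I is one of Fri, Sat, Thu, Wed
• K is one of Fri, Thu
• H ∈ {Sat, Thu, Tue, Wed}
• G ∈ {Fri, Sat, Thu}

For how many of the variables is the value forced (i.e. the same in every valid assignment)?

The 5 variables together cover exactly {Fri, Sat, Thu, Tue, Wed} — 5 values for 5 variables — and Tue appears only in H's list, so H = Tue.
The 4 still-open variables draw from only 4 values {Fri, Sat, Thu, Wed}, so each is used; only I can be Wed, hence I = Wed.
Determined: H=Tue, I=Wed. The other variables each still have more than one consistent value. That makes 2.

2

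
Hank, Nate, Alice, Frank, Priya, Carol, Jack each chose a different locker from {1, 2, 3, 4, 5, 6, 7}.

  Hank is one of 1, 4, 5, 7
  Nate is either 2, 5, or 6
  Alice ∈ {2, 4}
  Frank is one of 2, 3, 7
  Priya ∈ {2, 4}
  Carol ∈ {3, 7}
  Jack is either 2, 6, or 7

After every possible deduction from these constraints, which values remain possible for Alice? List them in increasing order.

The 7 variables together cover exactly {1, 2, 3, 4, 5, 6, 7} — 7 values for 7 variables — and 1 appears only in Hank's list, so Hank = 1.
The 6 still-open variables draw from only 6 values {2, 3, 4, 5, 6, 7}, so each is used; only Nate can be 5, hence Nate = 5.
The 5 still-open variables draw from only 5 values {2, 3, 4, 6, 7}, so each is used; only Jack can be 6, hence Jack = 6.
Alice and Priya between them cover only {2, 4} — a naked pair. Remove those values from Frank.
No further eliminations apply; Alice can still be any of 2, 4.

2, 4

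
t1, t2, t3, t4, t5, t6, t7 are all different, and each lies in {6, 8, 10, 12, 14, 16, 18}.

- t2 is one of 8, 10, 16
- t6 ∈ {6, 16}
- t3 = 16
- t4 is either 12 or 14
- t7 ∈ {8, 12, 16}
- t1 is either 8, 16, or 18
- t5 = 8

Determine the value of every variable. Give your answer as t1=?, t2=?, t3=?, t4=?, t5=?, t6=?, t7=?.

t1=18, t2=10, t3=16, t4=14, t5=8, t6=6, t7=12

t3 has just one choice, so t3 = 16. Strike 16 from t1, t2, t6, t7.
t5's domain is down to {8}, so t5 = 8. Strike 8 from t1, t2, t7.
t6 has just one choice, so t6 = 6.
t7 has just one choice, so t7 = 12. Strike 12 from t4.
That leaves t1 = 18.
That leaves t2 = 10.
t4's domain is down to {14}, so t4 = 14.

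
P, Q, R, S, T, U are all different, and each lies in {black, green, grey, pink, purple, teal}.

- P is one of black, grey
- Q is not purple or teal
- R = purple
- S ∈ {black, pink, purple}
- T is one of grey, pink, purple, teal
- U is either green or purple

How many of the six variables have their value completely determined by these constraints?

R has just one choice, so R = purple. Strike purple from S, T, U.
U must be green (only option left). Strike green from Q.
The 4 still-open variables draw from only 4 values {black, grey, pink, teal}, so each is used; only T can be teal, hence T = teal.
Determined: R=purple, T=teal, U=green. The other variables each still have more than one consistent value. That makes 3.

3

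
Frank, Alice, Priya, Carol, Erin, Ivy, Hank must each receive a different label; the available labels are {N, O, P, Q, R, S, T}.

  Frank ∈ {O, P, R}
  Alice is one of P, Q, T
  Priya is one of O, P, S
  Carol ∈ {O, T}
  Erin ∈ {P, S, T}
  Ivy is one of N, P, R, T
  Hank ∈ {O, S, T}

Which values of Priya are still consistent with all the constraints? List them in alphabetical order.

The 7 variables draw from only 7 values {N, O, P, Q, R, S, T}, so each is used; only Ivy can be N, hence Ivy = N.
The 6 still-open variables together cover exactly {O, P, Q, R, S, T} — 6 values for 6 variables — and Q appears only in Alice's list, so Alice = Q.
The 5 still-open variables draw from only 5 values {O, P, R, S, T}, so each is used; only Frank can be R, hence Frank = R.
No further eliminations apply; Priya can still be any of O, P, S.

O, P, S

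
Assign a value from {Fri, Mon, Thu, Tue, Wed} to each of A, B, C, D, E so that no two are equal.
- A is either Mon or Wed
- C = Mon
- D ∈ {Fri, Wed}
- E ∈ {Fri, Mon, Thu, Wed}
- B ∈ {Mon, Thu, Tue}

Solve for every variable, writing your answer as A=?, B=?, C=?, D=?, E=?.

C must be Mon (only option left). Strike Mon from A, B, E.
A must be Wed (only option left). Eliminate Wed elsewhere: D, E.
D's domain is down to {Fri}, so D = Fri. Eliminate Fri elsewhere: E.
E must be Thu (only option left). Remove Thu from B.
B has just one choice, so B = Tue.

A=Wed, B=Tue, C=Mon, D=Fri, E=Thu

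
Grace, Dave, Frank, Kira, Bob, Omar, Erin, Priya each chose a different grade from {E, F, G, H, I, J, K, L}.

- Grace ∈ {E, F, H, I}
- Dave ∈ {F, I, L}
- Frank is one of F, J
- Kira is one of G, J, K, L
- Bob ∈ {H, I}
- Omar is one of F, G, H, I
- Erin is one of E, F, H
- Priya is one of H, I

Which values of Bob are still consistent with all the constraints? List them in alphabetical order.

The 8 variables draw from only 8 values {E, F, G, H, I, J, K, L}, so each is used; only Kira can be K, hence Kira = K.
Among the 7 still-open variables, G fits only Omar (and all 7 values in {E, F, G, H, I, J, L} must be used), so Omar = G.
The 6 still-open variables together cover exactly {E, F, H, I, J, L} — 6 values for 6 variables — and J appears only in Frank's list, so Frank = J.
The 5 still-open variables draw from only 5 values {E, F, H, I, L}, so each is used; only Dave can be L, hence Dave = L.
The 2 variables Bob and Priya are confined to {H, I}, which locks those values in; drop them from Grace, Erin.
No further eliminations apply; Bob can still be any of H, I.

H, I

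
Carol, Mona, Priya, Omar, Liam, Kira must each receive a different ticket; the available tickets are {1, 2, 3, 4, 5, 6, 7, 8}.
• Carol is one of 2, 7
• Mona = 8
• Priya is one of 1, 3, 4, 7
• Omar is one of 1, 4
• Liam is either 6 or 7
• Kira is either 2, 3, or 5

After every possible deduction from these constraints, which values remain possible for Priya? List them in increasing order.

1, 3, 4, 7

Mona's domain is down to {8}, so Mona = 8.
No further eliminations apply; Priya can still be any of 1, 3, 4, 7.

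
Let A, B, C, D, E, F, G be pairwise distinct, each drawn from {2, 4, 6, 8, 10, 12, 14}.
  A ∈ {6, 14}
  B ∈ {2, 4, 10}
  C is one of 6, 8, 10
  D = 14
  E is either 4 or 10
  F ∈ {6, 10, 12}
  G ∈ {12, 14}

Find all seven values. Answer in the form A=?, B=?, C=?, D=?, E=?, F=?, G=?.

A=6, B=2, C=8, D=14, E=4, F=10, G=12

D must be 14 (only option left). So A, G can't be 14.
G has just one choice, so G = 12. Eliminate 12 elsewhere: F.
A has just one choice, so A = 6. Eliminate 6 elsewhere: C, F.
That leaves F = 10. Remove 10 from B, C, E.
C must be 8 (only option left).
E has just one choice, so E = 4. Strike 4 from B.
B has just one choice, so B = 2.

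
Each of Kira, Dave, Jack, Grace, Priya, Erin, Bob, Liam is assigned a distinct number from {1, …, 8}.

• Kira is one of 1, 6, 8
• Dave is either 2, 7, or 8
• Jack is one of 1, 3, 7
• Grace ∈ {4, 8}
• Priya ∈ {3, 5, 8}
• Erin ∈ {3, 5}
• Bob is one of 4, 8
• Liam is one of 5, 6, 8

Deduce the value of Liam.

Among the 8 variables, 2 fits only Dave (and all 8 values in {1, 2, 3, 4, 5, 6, 7, 8} must be used), so Dave = 2.
The 7 still-open variables draw from only 7 values {1, 3, 4, 5, 6, 7, 8}, so each is used; only Jack can be 7, hence Jack = 7.
Among the 6 still-open variables, 1 fits only Kira (and all 6 values in {1, 3, 4, 5, 6, 8} must be used), so Kira = 1.
The 5 still-open variables draw from only 5 values {3, 4, 5, 6, 8}, so each is used; only Liam can be 6, hence Liam = 6.

6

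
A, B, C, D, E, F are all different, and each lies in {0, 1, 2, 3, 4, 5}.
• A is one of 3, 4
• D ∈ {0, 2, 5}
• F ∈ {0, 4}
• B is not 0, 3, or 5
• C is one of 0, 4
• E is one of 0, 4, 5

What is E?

The 6 variables together cover exactly {0, 1, 2, 3, 4, 5} — 6 values for 6 variables — and 1 appears only in B's list, so B = 1.
Among the 5 still-open variables, 2 fits only D (and all 5 values in {0, 2, 3, 4, 5} must be used), so D = 2.
Among the 4 still-open variables, 3 fits only A (and all 4 values in {0, 3, 4, 5} must be used), so A = 3.
The 3 still-open variables together cover exactly {0, 4, 5} — 3 values for 3 variables — and 5 appears only in E's list, so E = 5.

5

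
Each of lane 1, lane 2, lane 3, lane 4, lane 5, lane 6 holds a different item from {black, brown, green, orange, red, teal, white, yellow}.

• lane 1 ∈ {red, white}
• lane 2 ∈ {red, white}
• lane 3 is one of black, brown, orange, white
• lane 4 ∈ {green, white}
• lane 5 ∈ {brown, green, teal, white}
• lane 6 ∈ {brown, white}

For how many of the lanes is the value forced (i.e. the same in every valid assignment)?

lane 1 and lane 2 between them cover only {red, white} — a naked pair. Remove those values from lane 3, lane 4, lane 5, lane 6.
lane 4 must be green (only option left). Strike green from lane 5.
lane 6 must be brown (only option left). Eliminate brown elsewhere: lane 3, lane 5.
lane 5's domain is down to {teal}, so lane 5 = teal.
Determined: lane 4=green, lane 5=teal, lane 6=brown. The other lanes each still have more than one consistent value. That makes 3.

3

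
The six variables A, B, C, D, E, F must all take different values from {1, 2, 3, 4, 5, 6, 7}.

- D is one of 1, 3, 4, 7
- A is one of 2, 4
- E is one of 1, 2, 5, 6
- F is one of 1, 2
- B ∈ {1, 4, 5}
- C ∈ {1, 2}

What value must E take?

C and F share exactly the 2 values {1, 2}; by pigeonhole those values go to them, so strike 1, 2 from A, B, D, E.
A's domain is down to {4}, so A = 4. Strike 4 from B, D.
B's domain is down to {5}, so B = 5. So E can't be 5.
So E = 6.

6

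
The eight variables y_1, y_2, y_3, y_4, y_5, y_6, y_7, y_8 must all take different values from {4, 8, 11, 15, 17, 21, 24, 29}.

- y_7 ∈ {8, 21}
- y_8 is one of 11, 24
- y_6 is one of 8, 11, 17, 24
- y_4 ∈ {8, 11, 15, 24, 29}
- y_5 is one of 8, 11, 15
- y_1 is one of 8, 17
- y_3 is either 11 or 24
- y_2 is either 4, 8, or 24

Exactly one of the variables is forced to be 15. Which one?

y_5

The 8 variables together cover exactly {4, 8, 11, 15, 17, 21, 24, 29} — 8 values for 8 variables — and 4 appears only in y_2's list, so y_2 = 4.
Among the 7 still-open variables, 21 fits only y_7 (and all 7 values in {8, 11, 15, 17, 21, 24, 29} must be used), so y_7 = 21.
The 6 still-open variables draw from only 6 values {8, 11, 15, 17, 24, 29}, so each is used; only y_4 can be 29, hence y_4 = 29.
Among the 5 still-open variables, 15 fits only y_5 (and all 5 values in {8, 11, 15, 17, 24} must be used), so y_5 = 15.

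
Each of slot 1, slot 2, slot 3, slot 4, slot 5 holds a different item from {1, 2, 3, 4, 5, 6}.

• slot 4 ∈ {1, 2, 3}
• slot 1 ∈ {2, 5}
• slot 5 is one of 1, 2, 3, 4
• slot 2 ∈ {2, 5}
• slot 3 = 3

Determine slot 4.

slot 3 must be 3 (only option left). So slot 4, slot 5 can't be 3.
The 4 still-open variables together cover exactly {1, 2, 4, 5} — 4 values for 4 variables — and 4 appears only in slot 5's list, so slot 5 = 4.
The 3 still-open variables draw from only 3 values {1, 2, 5}, so each is used; only slot 4 can be 1, hence slot 4 = 1.

1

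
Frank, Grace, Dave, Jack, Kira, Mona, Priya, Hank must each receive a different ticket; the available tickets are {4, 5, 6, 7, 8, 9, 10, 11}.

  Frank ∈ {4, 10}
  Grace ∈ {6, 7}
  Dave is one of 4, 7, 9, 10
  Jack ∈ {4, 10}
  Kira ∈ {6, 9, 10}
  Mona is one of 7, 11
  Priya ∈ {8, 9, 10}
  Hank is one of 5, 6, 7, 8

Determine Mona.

The 8 variables draw from only 8 values {4, 5, 6, 7, 8, 9, 10, 11}, so each is used; only Hank can be 5, hence Hank = 5.
The 7 still-open variables draw from only 7 values {4, 6, 7, 8, 9, 10, 11}, so each is used; only Priya can be 8, hence Priya = 8.
Among the 6 still-open variables, 11 fits only Mona (and all 6 values in {4, 6, 7, 9, 10, 11} must be used), so Mona = 11.

11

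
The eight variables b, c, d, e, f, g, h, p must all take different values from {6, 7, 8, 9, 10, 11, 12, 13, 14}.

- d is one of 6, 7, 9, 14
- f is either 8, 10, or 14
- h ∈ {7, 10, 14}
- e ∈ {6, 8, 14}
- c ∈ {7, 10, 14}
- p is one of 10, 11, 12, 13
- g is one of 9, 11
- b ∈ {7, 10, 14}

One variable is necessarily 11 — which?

b, c, h between them cover only {7, 10, 14} — a naked triple. Remove those values from d, e, f, p.
f has just one choice, so f = 8. Eliminate 8 elsewhere: e.
e has just one choice, so e = 6. So d can't be 6.
d's domain is down to {9}, so d = 9. Strike 9 from g.
So 11 goes to g.

g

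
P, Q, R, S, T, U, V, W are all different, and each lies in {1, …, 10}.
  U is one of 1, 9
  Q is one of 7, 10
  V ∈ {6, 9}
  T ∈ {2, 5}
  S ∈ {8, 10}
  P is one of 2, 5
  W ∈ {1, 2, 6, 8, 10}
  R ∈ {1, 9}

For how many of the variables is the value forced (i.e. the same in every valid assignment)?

2

Among the 8 variables, 7 fits only Q (and all 8 values in {1, 2, 5, 6, 7, 8, 9, 10} must be used), so Q = 7.
P and T share exactly the 2 values {2, 5}; by pigeonhole those values go to them, so strike 2, 5 from W.
R and U share exactly the 2 values {1, 9}; by pigeonhole those values go to them, so strike 1, 9 from V, W.
V must be 6 (only option left). So W can't be 6.
Determined: Q=7, V=6. The other variables each still have more than one consistent value. That makes 2.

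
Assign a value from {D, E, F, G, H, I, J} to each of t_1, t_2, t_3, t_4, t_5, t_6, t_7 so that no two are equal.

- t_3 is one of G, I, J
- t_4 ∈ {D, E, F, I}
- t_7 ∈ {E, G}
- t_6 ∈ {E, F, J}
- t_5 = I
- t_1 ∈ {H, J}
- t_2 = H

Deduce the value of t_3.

t_2's domain is down to {H}, so t_2 = H. Eliminate H elsewhere: t_1.
t_5 has just one choice, so t_5 = I. Remove I from t_3, t_4.
t_1's domain is down to {J}, so t_1 = J. Strike J from t_3, t_6.
So t_3 = G.

G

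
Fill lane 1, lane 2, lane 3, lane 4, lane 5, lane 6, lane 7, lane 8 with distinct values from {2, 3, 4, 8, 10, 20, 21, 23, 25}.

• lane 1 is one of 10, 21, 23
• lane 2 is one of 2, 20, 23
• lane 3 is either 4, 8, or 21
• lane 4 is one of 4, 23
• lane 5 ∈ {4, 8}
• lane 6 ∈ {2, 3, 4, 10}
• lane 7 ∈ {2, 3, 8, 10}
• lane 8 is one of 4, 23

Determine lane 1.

The 8 variables draw from only 8 values {2, 3, 4, 8, 10, 20, 21, 23}, so each is used; only lane 2 can be 20, hence lane 2 = 20.
lane 4 and lane 8 between them cover only {4, 23} — a naked pair. Remove those values from lane 1, lane 3, lane 5, lane 6.
That leaves lane 5 = 8. Remove 8 from lane 3, lane 7.
lane 3 has just one choice, so lane 3 = 21. So lane 1 can't be 21.
So lane 1 = 10.

10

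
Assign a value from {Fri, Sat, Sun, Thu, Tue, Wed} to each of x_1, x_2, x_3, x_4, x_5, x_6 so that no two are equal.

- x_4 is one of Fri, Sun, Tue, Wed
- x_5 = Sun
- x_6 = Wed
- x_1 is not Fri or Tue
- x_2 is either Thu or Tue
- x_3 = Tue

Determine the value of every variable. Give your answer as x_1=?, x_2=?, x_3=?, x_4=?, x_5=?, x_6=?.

x_3 must be Tue (only option left). Remove Tue from x_2, x_4.
That leaves x_5 = Sun. So x_1, x_4 can't be Sun.
x_6 must be Wed (only option left). Strike Wed from x_1, x_4.
x_2 has just one choice, so x_2 = Thu. Eliminate Thu elsewhere: x_1.
x_4 has just one choice, so x_4 = Fri.
x_1's domain is down to {Sat}, so x_1 = Sat.

x_1=Sat, x_2=Thu, x_3=Tue, x_4=Fri, x_5=Sun, x_6=Wed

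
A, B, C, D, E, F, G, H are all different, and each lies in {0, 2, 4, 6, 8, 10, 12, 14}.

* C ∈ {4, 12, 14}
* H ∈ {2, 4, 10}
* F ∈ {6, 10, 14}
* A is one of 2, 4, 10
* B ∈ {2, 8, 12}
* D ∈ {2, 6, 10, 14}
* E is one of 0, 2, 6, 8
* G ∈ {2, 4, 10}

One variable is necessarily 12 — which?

C

The 8 variables together cover exactly {0, 2, 4, 6, 8, 10, 12, 14} — 8 values for 8 variables — and 0 appears only in E's list, so E = 0.
The 7 still-open variables together cover exactly {2, 4, 6, 8, 10, 12, 14} — 7 values for 7 variables — and 8 appears only in B's list, so B = 8.
The 6 still-open variables together cover exactly {2, 4, 6, 10, 12, 14} — 6 values for 6 variables — and 12 appears only in C's list, so C = 12.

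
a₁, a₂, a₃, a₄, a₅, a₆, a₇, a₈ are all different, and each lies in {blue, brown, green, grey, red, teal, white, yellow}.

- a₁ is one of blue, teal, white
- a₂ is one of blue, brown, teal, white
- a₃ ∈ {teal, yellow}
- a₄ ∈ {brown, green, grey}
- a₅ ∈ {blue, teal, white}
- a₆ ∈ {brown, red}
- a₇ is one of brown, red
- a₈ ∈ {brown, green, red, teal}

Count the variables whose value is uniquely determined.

The 8 variables together cover exactly {blue, brown, green, grey, red, teal, white, yellow} — 8 values for 8 variables — and grey appears only in a₄'s list, so a₄ = grey.
Among the 7 still-open variables, green fits only a₈ (and all 7 values in {blue, brown, green, red, teal, white, yellow} must be used), so a₈ = green.
The 6 still-open variables together cover exactly {blue, brown, red, teal, white, yellow} — 6 values for 6 variables — and yellow appears only in a₃'s list, so a₃ = yellow.
a₆ and a₇ between them cover only {brown, red} — a naked pair. Remove those values from a₂.
Determined: a₃=yellow, a₄=grey, a₈=green. The other variables each still have more than one consistent value. That makes 3.

3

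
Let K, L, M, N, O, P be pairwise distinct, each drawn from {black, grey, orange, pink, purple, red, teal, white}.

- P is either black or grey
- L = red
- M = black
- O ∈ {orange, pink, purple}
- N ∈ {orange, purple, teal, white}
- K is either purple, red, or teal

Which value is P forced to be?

grey

L must be red (only option left). Eliminate red elsewhere: K.
M's domain is down to {black}, so M = black. So P can't be black.
So P = grey.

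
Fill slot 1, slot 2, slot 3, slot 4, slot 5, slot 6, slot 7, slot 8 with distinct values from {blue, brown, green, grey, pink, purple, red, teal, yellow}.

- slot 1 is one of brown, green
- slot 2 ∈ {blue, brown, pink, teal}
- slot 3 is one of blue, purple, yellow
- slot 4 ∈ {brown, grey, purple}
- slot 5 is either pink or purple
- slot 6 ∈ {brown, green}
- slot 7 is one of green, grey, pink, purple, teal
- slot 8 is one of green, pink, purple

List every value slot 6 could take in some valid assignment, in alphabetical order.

brown, green

Among the 8 variables, yellow fits only slot 3 (and all 8 values in {blue, brown, green, grey, pink, purple, teal, yellow} must be used), so slot 3 = yellow.
The 7 still-open variables draw from only 7 values {blue, brown, green, grey, pink, purple, teal}, so each is used; only slot 2 can be blue, hence slot 2 = blue.
Among the 6 still-open variables, teal fits only slot 7 (and all 6 values in {brown, green, grey, pink, purple, teal} must be used), so slot 7 = teal.
The 5 still-open variables draw from only 5 values {brown, green, grey, pink, purple}, so each is used; only slot 4 can be grey, hence slot 4 = grey.
slot 1 and slot 6 between them cover only {brown, green} — a naked pair. Remove those values from slot 8.
No further eliminations apply; slot 6 can still be any of brown, green.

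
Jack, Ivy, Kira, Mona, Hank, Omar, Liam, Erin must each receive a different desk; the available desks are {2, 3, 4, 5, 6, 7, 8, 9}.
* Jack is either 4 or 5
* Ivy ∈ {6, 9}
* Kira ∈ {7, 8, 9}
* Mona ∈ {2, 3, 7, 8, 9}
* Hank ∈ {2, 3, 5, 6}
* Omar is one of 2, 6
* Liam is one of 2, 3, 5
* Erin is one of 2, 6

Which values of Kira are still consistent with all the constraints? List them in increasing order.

Among the 8 variables, 4 fits only Jack (and all 8 values in {2, 3, 4, 5, 6, 7, 8, 9} must be used), so Jack = 4.
The 2 variables Omar and Erin are confined to {2, 6}, which locks those values in; drop them from Ivy, Mona, Hank, Liam.
Ivy's domain is down to {9}, so Ivy = 9. Eliminate 9 elsewhere: Kira, Mona.
Hank and Liam between them cover only {3, 5} — a naked pair. Remove those values from Mona.
No further eliminations apply; Kira can still be any of 7, 8.

7, 8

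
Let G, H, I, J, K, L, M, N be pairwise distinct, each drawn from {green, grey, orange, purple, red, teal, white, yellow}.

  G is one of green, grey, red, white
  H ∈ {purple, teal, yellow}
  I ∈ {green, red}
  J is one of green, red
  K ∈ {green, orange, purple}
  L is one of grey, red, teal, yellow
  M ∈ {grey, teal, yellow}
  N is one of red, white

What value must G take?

grey

The 8 variables together cover exactly {green, grey, orange, purple, red, teal, white, yellow} — 8 values for 8 variables — and orange appears only in K's list, so K = orange.
The 7 still-open variables together cover exactly {green, grey, purple, red, teal, white, yellow} — 7 values for 7 variables — and purple appears only in H's list, so H = purple.
I and J between them cover only {green, red} — a naked pair. Remove those values from G, L, N.
N must be white (only option left). Strike white from G.
So G = grey.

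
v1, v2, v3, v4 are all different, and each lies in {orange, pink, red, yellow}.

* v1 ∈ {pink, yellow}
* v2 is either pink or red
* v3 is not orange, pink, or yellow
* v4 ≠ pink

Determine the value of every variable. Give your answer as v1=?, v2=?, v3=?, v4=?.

v1=yellow, v2=pink, v3=red, v4=orange

v3 has just one choice, so v3 = red. Eliminate red elsewhere: v2, v4.
v2 has just one choice, so v2 = pink. Strike pink from v1.
v1 must be yellow (only option left). So v4 can't be yellow.
That leaves v4 = orange.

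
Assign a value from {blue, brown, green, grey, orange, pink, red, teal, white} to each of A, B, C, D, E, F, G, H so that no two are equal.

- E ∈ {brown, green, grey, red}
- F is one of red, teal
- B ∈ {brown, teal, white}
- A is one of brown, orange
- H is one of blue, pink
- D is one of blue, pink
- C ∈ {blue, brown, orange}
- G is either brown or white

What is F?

D and H between them cover only {blue, pink} — a naked pair. Remove those values from C.
A and C between them cover only {brown, orange} — a naked pair. Remove those values from B, E, G.
G must be white (only option left). Eliminate white elsewhere: B.
B's domain is down to {teal}, so B = teal. So F can't be teal.
So F = red.

red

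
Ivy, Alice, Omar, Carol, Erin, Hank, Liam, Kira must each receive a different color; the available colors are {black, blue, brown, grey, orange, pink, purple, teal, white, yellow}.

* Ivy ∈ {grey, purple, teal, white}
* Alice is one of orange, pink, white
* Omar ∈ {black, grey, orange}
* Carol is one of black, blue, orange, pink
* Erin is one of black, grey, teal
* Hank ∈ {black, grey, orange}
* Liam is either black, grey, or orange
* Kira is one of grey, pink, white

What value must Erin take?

teal

Among the 8 variables, blue fits only Carol (and all 8 values in {black, blue, grey, orange, pink, purple, teal, white} must be used), so Carol = blue.
The 7 still-open variables draw from only 7 values {black, grey, orange, pink, purple, teal, white}, so each is used; only Ivy can be purple, hence Ivy = purple.
The 6 still-open variables together cover exactly {black, grey, orange, pink, teal, white} — 6 values for 6 variables — and teal appears only in Erin's list, so Erin = teal.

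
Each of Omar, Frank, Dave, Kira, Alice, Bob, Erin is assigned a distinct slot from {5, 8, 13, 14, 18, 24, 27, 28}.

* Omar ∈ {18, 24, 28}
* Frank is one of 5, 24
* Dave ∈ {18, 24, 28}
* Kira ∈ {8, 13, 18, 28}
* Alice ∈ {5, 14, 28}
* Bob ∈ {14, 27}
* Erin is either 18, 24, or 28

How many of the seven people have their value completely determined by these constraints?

3

The 3 variables Omar, Dave, Erin are confined to {18, 24, 28}, which locks those values in; drop them from Frank, Kira, Alice.
Frank's domain is down to {5}, so Frank = 5. Remove 5 from Alice.
That leaves Alice = 14. Strike 14 from Bob.
Bob has just one choice, so Bob = 27.
Determined: Frank=5, Alice=14, Bob=27. The other people each still have more than one consistent value. That makes 3.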